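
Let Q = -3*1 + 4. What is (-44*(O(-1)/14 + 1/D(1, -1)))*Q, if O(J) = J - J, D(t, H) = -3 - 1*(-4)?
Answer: -44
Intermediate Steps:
D(t, H) = 1 (D(t, H) = -3 + 4 = 1)
O(J) = 0
Q = 1 (Q = -3 + 4 = 1)
(-44*(O(-1)/14 + 1/D(1, -1)))*Q = -44*(0/14 + 1/1)*1 = -44*(0*(1/14) + 1*1)*1 = -44*(0 + 1)*1 = -44*1*1 = -44*1 = -44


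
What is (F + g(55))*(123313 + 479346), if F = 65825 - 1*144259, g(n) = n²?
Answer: -45445912531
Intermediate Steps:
F = -78434 (F = 65825 - 144259 = -78434)
(F + g(55))*(123313 + 479346) = (-78434 + 55²)*(123313 + 479346) = (-78434 + 3025)*602659 = -75409*602659 = -45445912531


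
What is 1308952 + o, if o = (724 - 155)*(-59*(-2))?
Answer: 1376094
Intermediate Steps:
o = 67142 (o = 569*118 = 67142)
1308952 + o = 1308952 + 67142 = 1376094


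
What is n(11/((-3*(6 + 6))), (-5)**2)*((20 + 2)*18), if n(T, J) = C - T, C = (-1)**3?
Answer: -275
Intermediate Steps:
C = -1
n(T, J) = -1 - T
n(11/((-3*(6 + 6))), (-5)**2)*((20 + 2)*18) = (-1 - 11/((-3*(6 + 6))))*((20 + 2)*18) = (-1 - 11/((-3*12)))*(22*18) = (-1 - 11/(-36))*396 = (-1 - 11*(-1)/36)*396 = (-1 - 1*(-11/36))*396 = (-1 + 11/36)*396 = -25/36*396 = -275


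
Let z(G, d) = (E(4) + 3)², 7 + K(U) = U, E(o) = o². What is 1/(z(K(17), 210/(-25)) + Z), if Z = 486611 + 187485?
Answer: 1/674457 ≈ 1.4827e-6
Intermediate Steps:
K(U) = -7 + U
z(G, d) = 361 (z(G, d) = (4² + 3)² = (16 + 3)² = 19² = 361)
Z = 674096
1/(z(K(17), 210/(-25)) + Z) = 1/(361 + 674096) = 1/674457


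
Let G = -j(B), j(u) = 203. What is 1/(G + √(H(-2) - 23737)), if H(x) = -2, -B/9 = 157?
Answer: -203/64948 - I*√23739/64948 ≈ -0.0031256 - 0.0023723*I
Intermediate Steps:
B = -1413 (B = -9*157 = -1413)
G = -203 (G = -1*203 = -203)
1/(G + √(H(-2) - 23737)) = 1/(-203 + √(-2 - 23737)) = 1/(-203 + √(-23739)) = 1/(-203 + I*√23739)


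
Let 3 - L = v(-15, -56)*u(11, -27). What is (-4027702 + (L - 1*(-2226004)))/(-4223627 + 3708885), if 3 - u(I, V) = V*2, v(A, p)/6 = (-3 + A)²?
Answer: 1912503/514742 ≈ 3.7155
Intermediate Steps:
v(A, p) = 6*(-3 + A)²
u(I, V) = 3 - 2*V (u(I, V) = 3 - V*2 = 3 - 2*V)
L = -110805 (L = 3 - 6*(-3 - 15)²*(3 - 2*(-27)) = 3 - 6*(-18)²*(3 + 54) = 3 - 6*324*57 = 3 - 1944*57 = 3 - 1*110808 = 3 - 110808 = -110805)
(-4027702 + (L - 1*(-2226004)))/(-4223627 + 3708885) = (-4027702 + (-110805 - 1*(-2226004)))/(-4223627 + 3708885) = (-4027702 + (-110805 + 2226004))/(-514742) = (-4027702 + 2115199)*(-1/514742) = -1912503*(-1/514742) = 1912503/514742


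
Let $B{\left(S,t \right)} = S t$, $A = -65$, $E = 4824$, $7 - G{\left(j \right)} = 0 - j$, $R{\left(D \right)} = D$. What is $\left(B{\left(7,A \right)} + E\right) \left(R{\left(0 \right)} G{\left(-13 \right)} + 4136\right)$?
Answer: $18070184$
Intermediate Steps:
$G{\left(j \right)} = 7 + j$ ($G{\left(j \right)} = 7 - \left(0 - j\right) = 7 - - j = 7 + j$)
$\left(B{\left(7,A \right)} + E\right) \left(R{\left(0 \right)} G{\left(-13 \right)} + 4136\right) = \left(7 \left(-65\right) + 4824\right) \left(0 \left(7 - 13\right) + 4136\right) = \left(-455 + 4824\right) \left(0 \left(-6\right) + 4136\right) = 4369 \left(0 + 4136\right) = 4369 \cdot 4136 = 18070184$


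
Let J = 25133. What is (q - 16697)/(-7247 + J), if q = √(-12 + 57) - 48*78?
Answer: -20441/17886 + √5/5962 ≈ -1.1425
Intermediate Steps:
q = -3744 + 3*√5 (q = √45 - 3744 = 3*√5 - 3744 = -3744 + 3*√5 ≈ -3737.3)
(q - 16697)/(-7247 + J) = ((-3744 + 3*√5) - 16697)/(-7247 + 25133) = (-20441 + 3*√5)/17886 = (-20441 + 3*√5)*(1/17886) = -20441/17886 + √5/5962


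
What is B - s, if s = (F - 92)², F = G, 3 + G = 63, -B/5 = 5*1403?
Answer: -36099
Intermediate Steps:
B = -35075 (B = -25*1403 = -5*7015 = -35075)
G = 60 (G = -3 + 63 = 60)
F = 60
s = 1024 (s = (60 - 92)² = (-32)² = 1024)
B - s = -35075 - 1*1024 = -35075 - 1024 = -36099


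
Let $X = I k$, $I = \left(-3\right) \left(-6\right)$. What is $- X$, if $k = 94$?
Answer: $-1692$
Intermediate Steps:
$I = 18$
$X = 1692$ ($X = 18 \cdot 94 = 1692$)
$- X = \left(-1\right) 1692 = -1692$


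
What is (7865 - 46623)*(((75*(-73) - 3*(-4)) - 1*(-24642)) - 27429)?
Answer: 319753500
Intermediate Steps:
(7865 - 46623)*(((75*(-73) - 3*(-4)) - 1*(-24642)) - 27429) = -38758*(((-5475 + 12) + 24642) - 27429) = -38758*((-5463 + 24642) - 27429) = -38758*(19179 - 27429) = -38758*(-8250) = 319753500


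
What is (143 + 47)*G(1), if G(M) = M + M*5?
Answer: 1140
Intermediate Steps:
G(M) = 6*M (G(M) = M + 5*M = 6*M)
(143 + 47)*G(1) = (143 + 47)*(6*1) = 190*6 = 1140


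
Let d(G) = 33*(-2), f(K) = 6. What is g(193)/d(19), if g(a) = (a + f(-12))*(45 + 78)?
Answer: -8159/22 ≈ -370.86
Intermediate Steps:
d(G) = -66
g(a) = 738 + 123*a (g(a) = (a + 6)*(45 + 78) = (6 + a)*123 = 738 + 123*a)
g(193)/d(19) = (738 + 123*193)/(-66) = (738 + 23739)*(-1/66) = 24477*(-1/66) = -8159/22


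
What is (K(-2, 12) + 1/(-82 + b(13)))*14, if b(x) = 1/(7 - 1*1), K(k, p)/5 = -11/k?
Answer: 188951/491 ≈ 384.83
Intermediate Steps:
K(k, p) = -55/k (K(k, p) = 5*(-11/k) = -55/k)
b(x) = ⅙ (b(x) = 1/(7 - 1) = 1/6 = ⅙)
(K(-2, 12) + 1/(-82 + b(13)))*14 = (-55/(-2) + 1/(-82 + ⅙))*14 = (-55*(-½) + 1/(-491/6))*14 = (55/2 - 6/491)*14 = (26993/982)*14 = 188951/491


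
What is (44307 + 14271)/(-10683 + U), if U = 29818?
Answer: 58578/19135 ≈ 3.0613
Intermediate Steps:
(44307 + 14271)/(-10683 + U) = (44307 + 14271)/(-10683 + 29818) = 58578/19135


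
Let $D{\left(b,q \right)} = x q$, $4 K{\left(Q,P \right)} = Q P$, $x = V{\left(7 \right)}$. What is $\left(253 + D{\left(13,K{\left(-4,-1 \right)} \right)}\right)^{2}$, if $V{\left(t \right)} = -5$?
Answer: $61504$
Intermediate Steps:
$x = -5$
$K{\left(Q,P \right)} = \frac{P Q}{4}$ ($K{\left(Q,P \right)} = \frac{Q P}{4} = \frac{P Q}{4}$)
$D{\left(b,q \right)} = - 5 q$
$\left(253 + D{\left(13,K{\left(-4,-1 \right)} \right)}\right)^{2} = \left(253 - 5 \cdot \frac{1}{4} \left(-1\right) \left(-4\right)\right)^{2} = \left(253 - 5\right)^{2} = 248^{2} = 61504$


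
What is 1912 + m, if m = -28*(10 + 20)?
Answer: 1072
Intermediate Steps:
m = -840 (m = -28*30 = -840)
1912 + m = 1912 - 840 = 1072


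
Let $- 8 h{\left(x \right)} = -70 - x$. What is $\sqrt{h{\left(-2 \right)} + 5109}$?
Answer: $\frac{\sqrt{20470}}{2} \approx 71.537$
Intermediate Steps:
$h{\left(x \right)} = \frac{35}{4} + \frac{x}{8}$ ($h{\left(x \right)} = - \frac{-70 - x}{8} = \frac{35}{4} + \frac{x}{8}$)
$\sqrt{h{\left(-2 \right)} + 5109} = \sqrt{\left(\frac{35}{4} + \frac{1}{8} \left(-2\right)\right) + 5109} = \sqrt{\left(\frac{35}{4} - \frac{1}{4}\right) + 5109} = \sqrt{\frac{17}{2} + 5109} = \sqrt{\frac{10235}{2}} = \frac{\sqrt{20470}}{2}$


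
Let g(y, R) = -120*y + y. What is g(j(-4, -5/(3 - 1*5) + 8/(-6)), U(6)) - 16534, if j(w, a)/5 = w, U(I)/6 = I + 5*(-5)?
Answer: -14154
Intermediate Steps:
U(I) = -150 + 6*I (U(I) = 6*(I + 5*(-5)) = 6*(I - 25) = 6*(-25 + I) = -150 + 6*I)
j(w, a) = 5*w
g(y, R) = -119*y
g(j(-4, -5/(3 - 1*5) + 8/(-6)), U(6)) - 16534 = -595*(-4) - 16534 = -119*(-20) - 16534 = 2380 - 16534 = -14154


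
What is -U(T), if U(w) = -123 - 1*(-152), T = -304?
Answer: -29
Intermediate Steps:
U(w) = 29 (U(w) = -123 + 152 = 29)
-U(T) = -1*29 = -29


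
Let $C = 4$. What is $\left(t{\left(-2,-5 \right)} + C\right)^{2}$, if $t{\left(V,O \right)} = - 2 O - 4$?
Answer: $100$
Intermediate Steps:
$t{\left(V,O \right)} = -4 - 2 O$
$\left(t{\left(-2,-5 \right)} + C\right)^{2} = \left(\left(-4 - -10\right) + 4\right)^{2} = \left(\left(-4 + 10\right) + 4\right)^{2} = \left(6 + 4\right)^{2} = 10^{2} = 100$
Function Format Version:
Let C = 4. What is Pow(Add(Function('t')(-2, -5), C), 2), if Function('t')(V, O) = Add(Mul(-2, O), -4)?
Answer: 100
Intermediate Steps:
Function('t')(V, O) = Add(-4, Mul(-2, O))
Pow(Add(Function('t')(-2, -5), C), 2) = Pow(Add(Add(-4, Mul(-2, -5)), 4), 2) = Pow(Add(Add(-4, 10), 4), 2) = Pow(Add(6, 4), 2) = Pow(10, 2) = 100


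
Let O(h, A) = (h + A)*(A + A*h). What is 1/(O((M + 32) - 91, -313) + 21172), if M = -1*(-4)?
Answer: -1/6198764 ≈ -1.6132e-7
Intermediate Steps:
M = 4
O(h, A) = (A + h)*(A + A*h)
1/(O((M + 32) - 91, -313) + 21172) = 1/(-313*(-313 + ((4 + 32) - 91) + ((4 + 32) - 91)**2 - 313*((4 + 32) - 91)) + 21172) = 1/(-313*(-313 + (36 - 91) + (36 - 91)**2 - 313*(36 - 91)) + 21172) = 1/(-313*(-313 - 55 + (-55)**2 - 313*(-55)) + 21172) = 1/(-313*(-313 - 55 + 3025 + 17215) + 21172) = 1/(-313*19872 + 21172) = 1/(-6219936 + 21172) = 1/(-6198764) = -1/6198764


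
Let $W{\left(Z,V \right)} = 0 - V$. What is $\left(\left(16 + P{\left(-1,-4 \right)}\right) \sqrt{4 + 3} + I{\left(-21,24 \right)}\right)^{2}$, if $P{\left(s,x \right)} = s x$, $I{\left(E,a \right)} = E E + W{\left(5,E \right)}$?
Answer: $216244 + 18480 \sqrt{7} \approx 2.6514 \cdot 10^{5}$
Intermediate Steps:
$W{\left(Z,V \right)} = - V$
$I{\left(E,a \right)} = E^{2} - E$ ($I{\left(E,a \right)} = E E - E = E^{2} - E$)
$\left(\left(16 + P{\left(-1,-4 \right)}\right) \sqrt{4 + 3} + I{\left(-21,24 \right)}\right)^{2} = \left(\left(16 - -4\right) \sqrt{4 + 3} - 21 \left(-1 - 21\right)\right)^{2} = \left(\left(16 + 4\right) \sqrt{7} - -462\right)^{2} = \left(20 \sqrt{7} + 462\right)^{2} = \left(462 + 20 \sqrt{7}\right)^{2}$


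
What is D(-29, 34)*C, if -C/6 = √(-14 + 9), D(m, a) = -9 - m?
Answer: -120*I*√5 ≈ -268.33*I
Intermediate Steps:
C = -6*I*√5 (C = -6*√(-14 + 9) = -6*I*√5 ≈ -13.416*I)
D(-29, 34)*C = (-9 - 1*(-29))*(-6*I*√5) = (-9 + 29)*(-6*I*√5) = 20*(-6*I*√5) = -120*I*√5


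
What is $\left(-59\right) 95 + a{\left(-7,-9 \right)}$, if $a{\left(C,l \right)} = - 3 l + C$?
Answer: $-5585$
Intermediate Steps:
$a{\left(C,l \right)} = C - 3 l$
$\left(-59\right) 95 + a{\left(-7,-9 \right)} = \left(-59\right) 95 - -20 = -5605 + \left(-7 + 27\right) = -5605 + 20 = -5585$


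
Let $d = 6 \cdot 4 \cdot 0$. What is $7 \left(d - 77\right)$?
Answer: $-539$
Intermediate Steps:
$d = 0$ ($d = 24 \cdot 0 = 0$)
$7 \left(d - 77\right) = 7 \left(0 - 77\right) = 7 \left(-77\right) = -539$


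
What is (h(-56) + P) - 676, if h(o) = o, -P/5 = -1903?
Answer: 8783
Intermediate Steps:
P = 9515 (P = -5*(-1903) = 9515)
(h(-56) + P) - 676 = (-56 + 9515) - 676 = 9459 - 676 = 8783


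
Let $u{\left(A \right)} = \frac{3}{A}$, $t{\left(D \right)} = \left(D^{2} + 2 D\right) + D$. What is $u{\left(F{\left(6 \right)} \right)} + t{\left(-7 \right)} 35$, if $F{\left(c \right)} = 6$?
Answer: $\frac{1961}{2} \approx 980.5$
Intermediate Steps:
$t{\left(D \right)} = D^{2} + 3 D$
$u{\left(F{\left(6 \right)} \right)} + t{\left(-7 \right)} 35 = \frac{3}{6} + - 7 \left(3 - 7\right) 35 = 3 \cdot \frac{1}{6} + \left(-7\right) \left(-4\right) 35 = \frac{1}{2} + 28 \cdot 35 = \frac{1}{2} + 980 = \frac{1961}{2}$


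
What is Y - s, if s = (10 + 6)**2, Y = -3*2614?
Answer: -8098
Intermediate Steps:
Y = -7842
s = 256 (s = 16**2 = 256)
Y - s = -7842 - 1*256 = -7842 - 256 = -8098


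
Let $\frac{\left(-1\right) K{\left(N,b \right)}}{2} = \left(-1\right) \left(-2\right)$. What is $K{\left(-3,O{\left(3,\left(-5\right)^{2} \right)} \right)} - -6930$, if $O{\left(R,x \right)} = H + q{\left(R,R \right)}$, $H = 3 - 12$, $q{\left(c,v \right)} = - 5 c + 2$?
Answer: $6926$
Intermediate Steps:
$q{\left(c,v \right)} = 2 - 5 c$
$H = -9$ ($H = 3 - 12 = -9$)
$O{\left(R,x \right)} = -7 - 5 R$ ($O{\left(R,x \right)} = -9 - \left(-2 + 5 R\right) = -7 - 5 R$)
$K{\left(N,b \right)} = -4$ ($K{\left(N,b \right)} = - 2 \left(\left(-1\right) \left(-2\right)\right) = \left(-2\right) 2 = -4$)
$K{\left(-3,O{\left(3,\left(-5\right)^{2} \right)} \right)} - -6930 = -4 - -6930 = -4 + 6930 = 6926$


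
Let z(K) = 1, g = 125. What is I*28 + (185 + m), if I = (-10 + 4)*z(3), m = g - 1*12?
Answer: 130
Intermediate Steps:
m = 113 (m = 125 - 1*12 = 125 - 12 = 113)
I = -6 (I = (-10 + 4)*1 = -6*1 = -6)
I*28 + (185 + m) = -6*28 + (185 + 113) = -168 + 298 = 130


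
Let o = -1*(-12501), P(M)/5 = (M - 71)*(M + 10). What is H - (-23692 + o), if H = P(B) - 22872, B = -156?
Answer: 154029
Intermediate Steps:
P(M) = 5*(-71 + M)*(10 + M) (P(M) = 5*((M - 71)*(M + 10)) = 5*((-71 + M)*(10 + M)) = 5*(-71 + M)*(10 + M))
o = 12501
H = 142838 (H = (-3550 - 305*(-156) + 5*(-156)²) - 22872 = (-3550 + 47580 + 5*24336) - 22872 = (-3550 + 47580 + 121680) - 22872 = 165710 - 22872 = 142838)
H - (-23692 + o) = 142838 - (-23692 + 12501) = 142838 - 1*(-11191) = 142838 + 11191 = 154029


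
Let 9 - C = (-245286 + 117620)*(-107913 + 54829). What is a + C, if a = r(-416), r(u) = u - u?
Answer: -6777021935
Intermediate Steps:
r(u) = 0
a = 0
C = -6777021935 (C = 9 - (-245286 + 117620)*(-107913 + 54829) = 9 - (-127666)*(-53084) = 9 - 1*6777021944 = 9 - 6777021944 = -6777021935)
a + C = 0 - 6777021935 = -6777021935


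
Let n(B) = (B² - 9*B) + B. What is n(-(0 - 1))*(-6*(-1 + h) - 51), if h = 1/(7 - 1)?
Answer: 322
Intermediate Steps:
h = ⅙ (h = 1/6 = ⅙ ≈ 0.16667)
n(B) = B² - 8*B
n(-(0 - 1))*(-6*(-1 + h) - 51) = ((-(0 - 1))*(-8 - (0 - 1)))*(-6*(-1 + ⅙) - 51) = ((-1*(-1))*(-8 - 1*(-1)))*(-6*(-⅚) - 51) = (1*(-8 + 1))*(5 - 51) = (1*(-7))*(-46) = -7*(-46) = 322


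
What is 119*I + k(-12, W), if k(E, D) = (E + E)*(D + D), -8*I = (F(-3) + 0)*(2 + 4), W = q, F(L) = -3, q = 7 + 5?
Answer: -1233/4 ≈ -308.25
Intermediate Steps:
q = 12
W = 12
I = 9/4 (I = -(-3 + 0)*(2 + 4)/8 = -(-3)*6/8 = -1/8*(-18) = 9/4 ≈ 2.2500)
k(E, D) = 4*D*E (k(E, D) = (2*E)*(2*D) = 4*D*E)
119*I + k(-12, W) = 119*(9/4) + 4*12*(-12) = 1071/4 - 576 = -1233/4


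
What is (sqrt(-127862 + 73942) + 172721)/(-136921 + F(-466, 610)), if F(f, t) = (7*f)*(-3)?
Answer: -172721/127135 - 4*I*sqrt(3370)/127135 ≈ -1.3586 - 0.0018265*I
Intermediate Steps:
F(f, t) = -21*f
(sqrt(-127862 + 73942) + 172721)/(-136921 + F(-466, 610)) = (sqrt(-127862 + 73942) + 172721)/(-136921 - 21*(-466)) = (sqrt(-53920) + 172721)/(-136921 + 9786) = (4*I*sqrt(3370) + 172721)/(-127135) = (172721 + 4*I*sqrt(3370))*(-1/127135) = -172721/127135 - 4*I*sqrt(3370)/127135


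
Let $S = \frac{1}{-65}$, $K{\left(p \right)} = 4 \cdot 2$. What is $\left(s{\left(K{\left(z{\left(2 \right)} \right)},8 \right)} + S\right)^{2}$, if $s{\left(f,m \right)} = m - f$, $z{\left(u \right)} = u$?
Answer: $\frac{1}{4225} \approx 0.00023669$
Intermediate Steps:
$K{\left(p \right)} = 8$
$S = - \frac{1}{65} \approx -0.015385$
$\left(s{\left(K{\left(z{\left(2 \right)} \right)},8 \right)} + S\right)^{2} = \left(\left(8 - 8\right) - \frac{1}{65}\right)^{2} = \left(0 - \frac{1}{65}\right)^{2} = \left(- \frac{1}{65}\right)^{2} = \frac{1}{4225}$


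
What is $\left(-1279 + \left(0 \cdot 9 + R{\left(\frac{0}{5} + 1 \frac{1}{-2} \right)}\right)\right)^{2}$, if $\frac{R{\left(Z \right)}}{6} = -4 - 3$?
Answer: $1745041$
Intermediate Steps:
$R{\left(Z \right)} = -42$ ($R{\left(Z \right)} = 6 \left(-4 - 3\right) = 6 \left(-7\right) = -42$)
$\left(-1279 + \left(0 \cdot 9 + R{\left(\frac{0}{5} + 1 \frac{1}{-2} \right)}\right)\right)^{2} = \left(-1279 + \left(0 \cdot 9 - 42\right)\right)^{2} = \left(-1279 + \left(0 - 42\right)\right)^{2} = \left(-1279 - 42\right)^{2} = \left(-1321\right)^{2} = 1745041$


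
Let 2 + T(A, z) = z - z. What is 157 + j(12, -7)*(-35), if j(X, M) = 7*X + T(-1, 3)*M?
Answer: -3273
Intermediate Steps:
T(A, z) = -2 (T(A, z) = -2 + (z - z) = -2 + 0 = -2)
j(X, M) = -2*M + 7*X (j(X, M) = 7*X - 2*M = -2*M + 7*X)
157 + j(12, -7)*(-35) = 157 + (-2*(-7) + 7*12)*(-35) = 157 + (14 + 84)*(-35) = 157 + 98*(-35) = 157 - 3430 = -3273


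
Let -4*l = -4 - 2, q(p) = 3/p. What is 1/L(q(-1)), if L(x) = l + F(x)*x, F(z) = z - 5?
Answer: 2/51 ≈ 0.039216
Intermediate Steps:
F(z) = -5 + z
l = 3/2 (l = -(-4 - 2)/4 = -¼*(-6) = 3/2 ≈ 1.5000)
L(x) = 3/2 + x*(-5 + x) (L(x) = 3/2 + (-5 + x)*x = 3/2 + x*(-5 + x))
1/L(q(-1)) = 1/(3/2 + (3/(-1))*(-5 + 3/(-1))) = 1/(3/2 + (3*(-1))*(-5 + 3*(-1))) = 1/(3/2 - 3*(-5 - 3)) = 1/(3/2 - 3*(-8)) = 1/(3/2 + 24) = 1/(51/2) = 2/51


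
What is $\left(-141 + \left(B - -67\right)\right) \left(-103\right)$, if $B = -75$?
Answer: $15347$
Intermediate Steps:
$\left(-141 + \left(B - -67\right)\right) \left(-103\right) = \left(-141 - 8\right) \left(-103\right) = \left(-149\right) \left(-103\right) = 15347$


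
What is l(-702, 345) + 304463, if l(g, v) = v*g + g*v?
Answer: -179917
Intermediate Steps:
l(g, v) = 2*g*v (l(g, v) = g*v + g*v = 2*g*v)
l(-702, 345) + 304463 = 2*(-702)*345 + 304463 = -484380 + 304463 = -179917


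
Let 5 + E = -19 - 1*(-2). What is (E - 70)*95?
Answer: -8740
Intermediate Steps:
E = -22 (E = -5 + (-19 - 1*(-2)) = -5 + (-19 + 2) = -5 - 17 = -22)
(E - 70)*95 = (-22 - 70)*95 = -92*95 = -8740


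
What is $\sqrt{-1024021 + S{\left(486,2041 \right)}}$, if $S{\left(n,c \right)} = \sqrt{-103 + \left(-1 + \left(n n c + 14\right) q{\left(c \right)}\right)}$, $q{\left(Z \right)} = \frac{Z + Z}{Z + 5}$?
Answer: $\frac{\sqrt{-1071667673109 + 1023 \sqrt{1006547205226134}}}{1023} \approx 996.5 i$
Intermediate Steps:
$q{\left(Z \right)} = \frac{2 Z}{5 + Z}$
$S{\left(n,c \right)} = \sqrt{-104 + \frac{2 c \left(14 + c n^{2}\right)}{5 + c}}$ ($S{\left(n,c \right)} = \sqrt{-103 + \left(-1 + \left(n n c + 14\right) \frac{2 c}{5 + c}\right)} = \sqrt{-103 + \left(-1 + \left(n^{2} c + 14\right) \frac{2 c}{5 + c}\right)} = \sqrt{-103 + \left(-1 + \left(c n^{2} + 14\right) \frac{2 c}{5 + c}\right)} = \sqrt{-103 + \left(-1 + \left(14 + c n^{2}\right) \frac{2 c}{5 + c}\right)} = \sqrt{-103 + \left(-1 + \frac{2 c \left(14 + c n^{2}\right)}{5 + c}\right)} = \sqrt{-104 + \frac{2 c \left(14 + c n^{2}\right)}{5 + c}}$)
$\sqrt{-1024021 + S{\left(486,2041 \right)}} = \sqrt{-1024021 + \sqrt{2} \sqrt{\frac{-260 - 77558 + 2041^{2} \cdot 486^{2}}{5 + 2041}}} = \sqrt{-1024021 + \sqrt{2} \sqrt{\frac{-260 - 77558 + 4165681 \cdot 236196}{2046}}} = \sqrt{-1024021 + \sqrt{2} \sqrt{\frac{-260 - 77558 + 983917189476}{2046}}} = \sqrt{-1024021 + \sqrt{2} \sqrt{\frac{1}{2046} \cdot 983917111658}} = \sqrt{-1024021 + \sqrt{2} \sqrt{\frac{491958555829}{1023}}} = \sqrt{-1024021 + \sqrt{2} \frac{\sqrt{503273602613067}}{1023}} = \sqrt{-1024021 + \frac{\sqrt{1006547205226134}}{1023}}$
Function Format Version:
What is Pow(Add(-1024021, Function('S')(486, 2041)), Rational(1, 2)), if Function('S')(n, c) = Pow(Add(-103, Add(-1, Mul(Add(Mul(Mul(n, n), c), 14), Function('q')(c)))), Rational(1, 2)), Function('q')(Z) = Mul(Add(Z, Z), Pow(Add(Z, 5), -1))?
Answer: Mul(Rational(1, 1023), Pow(Add(-1071667673109, Mul(1023, Pow(1006547205226134, Rational(1, 2)))), Rational(1, 2))) ≈ Mul(996.50, I)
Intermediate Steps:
Function('q')(Z) = Mul(2, Z, Pow(Add(5, Z), -1)) (Function('q')(Z) = Mul(Mul(2, Z), Pow(Add(5, Z), -1)) = Mul(2, Z, Pow(Add(5, Z), -1)))
Function('S')(n, c) = Pow(Add(-104, Mul(2, c, Pow(Add(5, c), -1), Add(14, Mul(c, Pow(n, 2))))), Rational(1, 2)) (Function('S')(n, c) = Pow(Add(-103, Add(-1, Mul(Add(Mul(Mul(n, n), c), 14), Mul(2, c, Pow(Add(5, c), -1))))), Rational(1, 2)) = Pow(Add(-103, Add(-1, Mul(Add(Mul(Pow(n, 2), c), 14), Mul(2, c, Pow(Add(5, c), -1))))), Rational(1, 2)) = Pow(Add(-103, Add(-1, Mul(Add(Mul(c, Pow(n, 2)), 14), Mul(2, c, Pow(Add(5, c), -1))))), Rational(1, 2)) = Pow(Add(-103, Add(-1, Mul(Add(14, Mul(c, Pow(n, 2))), Mul(2, c, Pow(Add(5, c), -1))))), Rational(1, 2)) = Pow(Add(-103, Add(-1, Mul(2, c, Pow(Add(5, c), -1), Add(14, Mul(c, Pow(n, 2)))))), Rational(1, 2)) = Pow(Add(-104, Mul(2, c, Pow(Add(5, c), -1), Add(14, Mul(c, Pow(n, 2))))), Rational(1, 2)))
Pow(Add(-1024021, Function('S')(486, 2041)), Rational(1, 2)) = Pow(Add(-1024021, Mul(Pow(2, Rational(1, 2)), Pow(Mul(Pow(Add(5, 2041), -1), Add(-260, Mul(-38, 2041), Mul(Pow(2041, 2), Pow(486, 2)))), Rational(1, 2)))), Rational(1, 2)) = Pow(Add(-1024021, Mul(Pow(2, Rational(1, 2)), Pow(Mul(Pow(2046, -1), Add(-260, -77558, Mul(4165681, 236196))), Rational(1, 2)))), Rational(1, 2)) = Pow(Add(-1024021, Mul(Pow(2, Rational(1, 2)), Pow(Mul(Rational(1, 2046), Add(-260, -77558, 983917189476)), Rational(1, 2)))), Rational(1, 2)) = Pow(Add(-1024021, Mul(Pow(2, Rational(1, 2)), Pow(Mul(Rational(1, 2046), 983917111658), Rational(1, 2)))), Rational(1, 2)) = Pow(Add(-1024021, Mul(Pow(2, Rational(1, 2)), Pow(Rational(491958555829, 1023), Rational(1, 2)))), Rational(1, 2)) = Pow(Add(-1024021, Mul(Pow(2, Rational(1, 2)), Mul(Rational(1, 1023), Pow(503273602613067, Rational(1, 2))))), Rational(1, 2)) = Pow(Add(-1024021, Mul(Rational(1, 1023), Pow(1006547205226134, Rational(1, 2)))), Rational(1, 2))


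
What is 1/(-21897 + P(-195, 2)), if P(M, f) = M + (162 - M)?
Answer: -1/21735 ≈ -4.6009e-5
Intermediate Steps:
P(M, f) = 162
1/(-21897 + P(-195, 2)) = 1/(-21897 + 162) = 1/(-21735) = -1/21735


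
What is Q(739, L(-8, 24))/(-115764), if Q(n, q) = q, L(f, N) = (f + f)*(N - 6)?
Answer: 24/9647 ≈ 0.0024878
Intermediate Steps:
L(f, N) = 2*f*(-6 + N) (L(f, N) = (2*f)*(-6 + N) = 2*f*(-6 + N))
Q(739, L(-8, 24))/(-115764) = (2*(-8)*(-6 + 24))/(-115764) = (2*(-8)*18)*(-1/115764) = -288*(-1/115764) = 24/9647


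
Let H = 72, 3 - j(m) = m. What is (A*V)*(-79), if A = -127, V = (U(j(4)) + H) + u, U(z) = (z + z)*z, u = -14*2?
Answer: 461518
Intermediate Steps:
u = -28
j(m) = 3 - m
U(z) = 2*z² (U(z) = (2*z)*z = 2*z²)
V = 46 (V = (2*(3 - 1*4)² + 72) - 28 = (2*(3 - 4)² + 72) - 28 = (2*(-1)² + 72) - 28 = (2*1 + 72) - 28 = (2 + 72) - 28 = 74 - 28 = 46)
(A*V)*(-79) = -127*46*(-79) = -5842*(-79) = 461518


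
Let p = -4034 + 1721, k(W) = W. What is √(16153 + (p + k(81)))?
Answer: √13921 ≈ 117.99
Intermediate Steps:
p = -2313
√(16153 + (p + k(81))) = √(16153 + (-2313 + 81)) = √(16153 - 2232) = √13921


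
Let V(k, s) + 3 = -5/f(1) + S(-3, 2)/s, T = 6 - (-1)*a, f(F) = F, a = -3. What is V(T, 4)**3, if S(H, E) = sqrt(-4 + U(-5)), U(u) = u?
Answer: -997/2 + 9189*I/64 ≈ -498.5 + 143.58*I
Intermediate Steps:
S(H, E) = 3*I (S(H, E) = sqrt(-4 - 5) = sqrt(-9) = 3*I)
T = 3 (T = 6 - (-1)*(-3) = 6 - 1*3 = 6 - 3 = 3)
V(k, s) = -8 + 3*I/s (V(k, s) = -3 + (-5/1 + (3*I)/s) = -3 + (-5*1 + 3*I/s) = -3 + (-5 + 3*I/s) = -8 + 3*I/s)
V(T, 4)**3 = (-8 + 3*I/4)**3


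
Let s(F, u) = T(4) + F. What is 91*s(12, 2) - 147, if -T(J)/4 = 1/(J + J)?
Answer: 1799/2 ≈ 899.50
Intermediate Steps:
T(J) = -2/J (T(J) = -4/(J + J) = -4*1/(2*J) = -2/J)
s(F, u) = -½ + F (s(F, u) = -2/4 + F = -2*¼ + F = -½ + F)
91*s(12, 2) - 147 = 91*(-½ + 12) - 147 = 91*(23/2) - 147 = 2093/2 - 147 = 1799/2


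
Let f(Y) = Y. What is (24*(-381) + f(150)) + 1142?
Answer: -7852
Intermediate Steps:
(24*(-381) + f(150)) + 1142 = (24*(-381) + 150) + 1142 = (-9144 + 150) + 1142 = -8994 + 1142 = -7852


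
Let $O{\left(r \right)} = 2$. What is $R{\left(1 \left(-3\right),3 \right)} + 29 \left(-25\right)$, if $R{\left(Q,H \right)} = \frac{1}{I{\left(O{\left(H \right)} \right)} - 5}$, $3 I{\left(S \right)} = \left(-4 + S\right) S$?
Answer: $- \frac{13778}{19} \approx -725.16$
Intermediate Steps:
$I{\left(S \right)} = \frac{S \left(-4 + S\right)}{3}$ ($I{\left(S \right)} = \frac{\left(-4 + S\right) S}{3} = \frac{S \left(-4 + S\right)}{3}$)
$R{\left(Q,H \right)} = - \frac{3}{19}$ ($R{\left(Q,H \right)} = \frac{1}{\frac{1}{3} \cdot 2 \left(-4 + 2\right) - 5} = \frac{1}{\frac{1}{3} \cdot 2 \left(-2\right) - 5} = \frac{1}{- \frac{4}{3} - 5} = \frac{1}{- \frac{19}{3}} = - \frac{3}{19}$)
$R{\left(1 \left(-3\right),3 \right)} + 29 \left(-25\right) = - \frac{3}{19} + 29 \left(-25\right) = - \frac{3}{19} - 725 = - \frac{13778}{19}$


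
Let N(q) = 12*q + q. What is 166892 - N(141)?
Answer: 165059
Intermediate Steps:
N(q) = 13*q
166892 - N(141) = 166892 - 13*141 = 166892 - 1*1833 = 166892 - 1833 = 165059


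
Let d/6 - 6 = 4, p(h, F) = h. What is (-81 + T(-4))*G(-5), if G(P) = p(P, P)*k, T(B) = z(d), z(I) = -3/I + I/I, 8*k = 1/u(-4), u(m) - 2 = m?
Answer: -1601/64 ≈ -25.016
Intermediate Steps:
u(m) = 2 + m
d = 60 (d = 36 + 6*4 = 36 + 24 = 60)
k = -1/16 (k = 1/(8*(2 - 4)) = (1/8)/(-2) = (1/8)*(-1/2) = -1/16 ≈ -0.062500)
z(I) = 1 - 3/I (z(I) = -3/I + 1 = 1 - 3/I)
T(B) = 19/20 (T(B) = (-3 + 60)/60 = (1/60)*57 = 19/20)
G(P) = -P/16 (G(P) = P*(-1/16) = -P/16)
(-81 + T(-4))*G(-5) = (-81 + 19/20)*(-1/16*(-5)) = -1601/20*5/16 = -1601/64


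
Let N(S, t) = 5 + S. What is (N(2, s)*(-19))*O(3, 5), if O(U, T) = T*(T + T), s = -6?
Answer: -6650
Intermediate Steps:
O(U, T) = 2*T² (O(U, T) = T*(2*T) = 2*T²)
(N(2, s)*(-19))*O(3, 5) = ((5 + 2)*(-19))*(2*5²) = (7*(-19))*(2*25) = -133*50 = -6650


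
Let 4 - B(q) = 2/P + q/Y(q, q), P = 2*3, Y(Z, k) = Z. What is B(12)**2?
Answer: 64/9 ≈ 7.1111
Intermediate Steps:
P = 6
B(q) = 8/3 (B(q) = 4 - (2/6 + q/q) = 4 - (2*(1/6) + 1) = 4 - (1/3 + 1) = 4 - 1*4/3 = 4 - 4/3 = 8/3)
B(12)**2 = (8/3)**2 = 64/9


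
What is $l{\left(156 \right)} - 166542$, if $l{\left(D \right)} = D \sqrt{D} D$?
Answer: $-166542 + 48672 \sqrt{39} \approx 1.3741 \cdot 10^{5}$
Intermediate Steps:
$l{\left(D \right)} = D^{\frac{5}{2}}$ ($l{\left(D \right)} = D^{\frac{3}{2}} D = D^{\frac{5}{2}}$)
$l{\left(156 \right)} - 166542 = 156^{\frac{5}{2}} - 166542 = 48672 \sqrt{39} - 166542 = -166542 + 48672 \sqrt{39}$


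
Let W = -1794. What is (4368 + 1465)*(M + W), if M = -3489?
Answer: -30815739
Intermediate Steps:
(4368 + 1465)*(M + W) = (4368 + 1465)*(-3489 - 1794) = 5833*(-5283) = -30815739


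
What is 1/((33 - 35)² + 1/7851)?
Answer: 7851/31405 ≈ 0.24999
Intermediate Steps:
1/((33 - 35)² + 1/7851) = 1/((-2)² + 1/7851) = 1/(4 + 1/7851) = 1/(31405/7851) = 7851/31405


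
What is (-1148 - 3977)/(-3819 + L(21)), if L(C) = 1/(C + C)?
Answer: 215250/160397 ≈ 1.3420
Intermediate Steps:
L(C) = 1/(2*C)
(-1148 - 3977)/(-3819 + L(21)) = (-1148 - 3977)/(-3819 + (½)/21) = -5125/(-3819 + (½)*(1/21)) = -5125/(-3819 + 1/42) = -5125/(-160397/42) = -5125*(-42/160397) = 215250/160397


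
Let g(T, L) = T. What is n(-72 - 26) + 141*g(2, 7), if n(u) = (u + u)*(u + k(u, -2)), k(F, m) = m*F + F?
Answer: 282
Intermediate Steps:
k(F, m) = F + F*m (k(F, m) = F*m + F = F + F*m)
n(u) = 0 (n(u) = (u + u)*(u + u*(1 - 2)) = (2*u)*(u + u*(-1)) = (2*u)*(u - u) = (2*u)*0 = 0)
n(-72 - 26) + 141*g(2, 7) = 0 + 141*2 = 0 + 282 = 282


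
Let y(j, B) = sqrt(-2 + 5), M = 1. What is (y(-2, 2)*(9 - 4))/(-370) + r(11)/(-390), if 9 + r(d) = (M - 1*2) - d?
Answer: 7/130 - sqrt(3)/74 ≈ 0.030440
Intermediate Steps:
y(j, B) = sqrt(3)
r(d) = -10 - d (r(d) = -9 + ((1 - 1*2) - d) = -9 + ((1 - 2) - d) = -9 + (-1 - d) = -10 - d)
(y(-2, 2)*(9 - 4))/(-370) + r(11)/(-390) = (sqrt(3)*(9 - 4))/(-370) + (-10 - 1*11)/(-390) = (sqrt(3)*5)*(-1/370) + (-10 - 11)*(-1/390) = (5*sqrt(3))*(-1/370) - 21*(-1/390) = -sqrt(3)/74 + 7/130 = 7/130 - sqrt(3)/74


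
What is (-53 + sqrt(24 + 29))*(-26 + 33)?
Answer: -371 + 7*sqrt(53) ≈ -320.04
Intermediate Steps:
(-53 + sqrt(24 + 29))*(-26 + 33) = (-53 + sqrt(53))*7 = -371 + 7*sqrt(53)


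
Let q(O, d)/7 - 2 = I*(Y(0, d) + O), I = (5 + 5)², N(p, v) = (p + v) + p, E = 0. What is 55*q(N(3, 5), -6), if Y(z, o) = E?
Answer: 424270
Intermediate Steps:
N(p, v) = v + 2*p
I = 100 (I = 10² = 100)
Y(z, o) = 0
q(O, d) = 14 + 700*O (q(O, d) = 14 + 7*(100*(0 + O)) = 14 + 7*(100*O) = 14 + 700*O)
55*q(N(3, 5), -6) = 55*(14 + 700*(5 + 2*3)) = 55*(14 + 700*(5 + 6)) = 55*(14 + 700*11) = 55*(14 + 7700) = 55*7714 = 424270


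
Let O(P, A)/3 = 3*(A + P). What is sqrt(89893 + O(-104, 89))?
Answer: sqrt(89758) ≈ 299.60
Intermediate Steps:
O(P, A) = 9*A + 9*P (O(P, A) = 3*(3*(A + P)) = 3*(3*A + 3*P) = 9*A + 9*P)
sqrt(89893 + O(-104, 89)) = sqrt(89893 + (9*89 + 9*(-104))) = sqrt(89893 + (801 - 936)) = sqrt(89893 - 135) = sqrt(89758)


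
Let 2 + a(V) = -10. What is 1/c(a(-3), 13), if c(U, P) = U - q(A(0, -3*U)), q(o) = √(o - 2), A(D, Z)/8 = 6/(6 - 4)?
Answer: -6/61 + √22/122 ≈ -0.059915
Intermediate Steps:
a(V) = -12 (a(V) = -2 - 10 = -12)
A(D, Z) = 24 (A(D, Z) = 8*(6/(6 - 4)) = 8*(6/2) = 8*(6*(½)) = 8*3 = 24)
q(o) = √(-2 + o)
c(U, P) = U - √22 (c(U, P) = U - √(-2 + 24) = U - √22)
1/c(a(-3), 13) = 1/(-12 - √22)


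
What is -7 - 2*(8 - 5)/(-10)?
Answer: -32/5 ≈ -6.4000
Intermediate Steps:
-7 - 2*(8 - 5)/(-10) = -7 - 6*(-1)/10 = -7 - 2*(-3/10) = -7 + ⅗ = -32/5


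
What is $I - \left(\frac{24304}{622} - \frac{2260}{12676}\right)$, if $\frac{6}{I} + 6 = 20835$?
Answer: $- \frac{266150803421}{6842736137} \approx -38.895$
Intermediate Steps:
$I = \frac{2}{6943}$ ($I = \frac{6}{-6 + 20835} = \frac{6}{20829} = 6 \cdot \frac{1}{20829} = \frac{2}{6943} \approx 0.00028806$)
$I - \left(\frac{24304}{622} - \frac{2260}{12676}\right) = \frac{2}{6943} - \left(\frac{24304}{622} - \frac{2260}{12676}\right) = \frac{2}{6943} - \left(24304 \cdot \frac{1}{622} - \frac{565}{3169}\right) = \frac{2}{6943} - \left(\frac{12152}{311} - \frac{565}{3169}\right) = \frac{2}{6943} - \frac{38333973}{985559} = - \frac{266150803421}{6842736137}$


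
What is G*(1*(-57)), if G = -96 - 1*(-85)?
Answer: 627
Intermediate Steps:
G = -11 (G = -96 + 85 = -11)
G*(1*(-57)) = -11*(-57) = 627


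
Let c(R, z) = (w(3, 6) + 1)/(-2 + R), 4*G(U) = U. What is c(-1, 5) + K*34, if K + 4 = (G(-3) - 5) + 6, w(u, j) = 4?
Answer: -775/6 ≈ -129.17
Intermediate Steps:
G(U) = U/4
c(R, z) = 5/(-2 + R) (c(R, z) = (4 + 1)/(-2 + R) = 5/(-2 + R))
K = -15/4 (K = -4 + (((1/4)*(-3) - 5) + 6) = -4 + ((-3/4 - 5) + 6) = -4 + (-23/4 + 6) = -4 + 1/4 = -15/4 ≈ -3.7500)
c(-1, 5) + K*34 = 5/(-2 - 1) - 15/4*34 = 5/(-3) - 255/2 = 5*(-1/3) - 255/2 = -5/3 - 255/2 = -775/6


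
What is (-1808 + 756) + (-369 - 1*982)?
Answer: -2403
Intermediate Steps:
(-1808 + 756) + (-369 - 1*982) = -1052 + (-369 - 982) = -1052 - 1351 = -2403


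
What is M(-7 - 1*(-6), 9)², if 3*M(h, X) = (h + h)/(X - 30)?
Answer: 4/3969 ≈ 0.0010078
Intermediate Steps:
M(h, X) = 2*h/(3*(-30 + X)) (M(h, X) = ((h + h)/(X - 30))/3 = ((2*h)/(-30 + X))/3 = (2*h/(-30 + X))/3 = 2*h/(3*(-30 + X)))
M(-7 - 1*(-6), 9)² = (2*(-7 - 1*(-6))/(3*(-30 + 9)))² = ((⅔)*(-7 + 6)/(-21))² = ((⅔)*(-1)*(-1/21))² = (2/63)² = 4/3969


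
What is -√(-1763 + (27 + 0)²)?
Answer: -I*√1034 ≈ -32.156*I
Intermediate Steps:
-√(-1763 + (27 + 0)²) = -√(-1763 + 27²) = -√(-1763 + 729) = -√(-1034) = -I*√1034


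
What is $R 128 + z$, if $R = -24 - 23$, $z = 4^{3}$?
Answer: $-5952$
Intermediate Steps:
$z = 64$
$R = -47$
$R 128 + z = \left(-47\right) 128 + 64 = -6016 + 64 = -5952$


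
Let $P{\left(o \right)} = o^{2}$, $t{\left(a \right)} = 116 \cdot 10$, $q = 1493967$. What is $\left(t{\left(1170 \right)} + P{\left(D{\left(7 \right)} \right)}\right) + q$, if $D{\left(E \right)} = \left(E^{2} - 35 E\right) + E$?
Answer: $1530848$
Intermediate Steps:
$D{\left(E \right)} = E^{2} - 34 E$
$t{\left(a \right)} = 1160$
$\left(t{\left(1170 \right)} + P{\left(D{\left(7 \right)} \right)}\right) + q = \left(1160 + \left(7 \left(-34 + 7\right)\right)^{2}\right) + 1493967 = \left(1160 + \left(7 \left(-27\right)\right)^{2}\right) + 1493967 = \left(1160 + \left(-189\right)^{2}\right) + 1493967 = \left(1160 + 35721\right) + 1493967 = 36881 + 1493967 = 1530848$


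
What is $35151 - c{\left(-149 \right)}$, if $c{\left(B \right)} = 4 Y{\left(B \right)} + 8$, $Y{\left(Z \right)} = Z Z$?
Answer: $-53661$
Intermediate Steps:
$Y{\left(Z \right)} = Z^{2}$
$c{\left(B \right)} = 8 + 4 B^{2}$ ($c{\left(B \right)} = 4 B^{2} + 8 = 8 + 4 B^{2}$)
$35151 - c{\left(-149 \right)} = 35151 - \left(8 + 4 \left(-149\right)^{2}\right) = 35151 - \left(8 + 4 \cdot 22201\right) = 35151 - \left(8 + 88804\right) = 35151 - 88812 = -53661$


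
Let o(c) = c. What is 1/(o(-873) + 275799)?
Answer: 1/274926 ≈ 3.6373e-6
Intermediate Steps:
1/(o(-873) + 275799) = 1/(-873 + 275799) = 1/274926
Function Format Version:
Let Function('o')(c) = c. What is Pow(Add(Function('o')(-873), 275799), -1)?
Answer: Rational(1, 274926) ≈ 3.6373e-6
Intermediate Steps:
Pow(Add(Function('o')(-873), 275799), -1) = Pow(Add(-873, 275799), -1) = Pow(274926, -1) = Rational(1, 274926)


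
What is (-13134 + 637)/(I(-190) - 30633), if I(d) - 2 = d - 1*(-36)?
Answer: 12497/30785 ≈ 0.40594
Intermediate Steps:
I(d) = 38 + d (I(d) = 2 + (d - 1*(-36)) = 2 + (d + 36) = 2 + (36 + d) = 38 + d)
(-13134 + 637)/(I(-190) - 30633) = (-13134 + 637)/((38 - 190) - 30633) = -12497/(-152 - 30633) = -12497/(-30785) = -12497*(-1/30785) = 12497/30785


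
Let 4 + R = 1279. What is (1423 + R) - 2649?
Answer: 49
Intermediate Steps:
R = 1275 (R = -4 + 1279 = 1275)
(1423 + R) - 2649 = (1423 + 1275) - 2649 = 2698 - 2649 = 49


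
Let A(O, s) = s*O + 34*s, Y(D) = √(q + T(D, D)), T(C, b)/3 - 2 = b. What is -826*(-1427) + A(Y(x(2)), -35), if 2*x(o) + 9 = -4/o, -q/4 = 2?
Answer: 1177512 - 35*I*√74/2 ≈ 1.1775e+6 - 150.54*I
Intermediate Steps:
T(C, b) = 6 + 3*b
q = -8 (q = -4*2 = -8)
x(o) = -9/2 - 2/o (x(o) = -9/2 + (-4/o)/2 = -9/2 - 2/o)
Y(D) = √(-2 + 3*D) (Y(D) = √(-8 + (6 + 3*D)) = √(-2 + 3*D))
A(O, s) = 34*s + O*s (A(O, s) = O*s + 34*s = 34*s + O*s)
-826*(-1427) + A(Y(x(2)), -35) = -826*(-1427) - 35*(34 + √(-2 + 3*(-9/2 - 2/2))) = 1178702 - 35*(34 + √(-2 + 3*(-9/2 - 2*½))) = 1178702 - 35*(34 + √(-2 + 3*(-9/2 - 1))) = 1178702 - 35*(34 + √(-2 + 3*(-11/2))) = 1178702 - 35*(34 + √(-2 - 33/2)) = 1178702 - 35*(34 + √(-37/2)) = 1178702 - 35*(34 + I*√74/2) = 1178702 + (-1190 - 35*I*√74/2) = 1177512 - 35*I*√74/2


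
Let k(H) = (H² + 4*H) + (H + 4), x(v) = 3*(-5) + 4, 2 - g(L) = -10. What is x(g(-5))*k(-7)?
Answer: -198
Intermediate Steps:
g(L) = 12 (g(L) = 2 - 1*(-10) = 2 + 10 = 12)
x(v) = -11 (x(v) = -15 + 4 = -11)
k(H) = 4 + H² + 5*H (k(H) = (H² + 4*H) + (4 + H) = 4 + H² + 5*H)
x(g(-5))*k(-7) = -11*(4 + (-7)² + 5*(-7)) = -11*(4 + 49 - 35) = -11*18 = -198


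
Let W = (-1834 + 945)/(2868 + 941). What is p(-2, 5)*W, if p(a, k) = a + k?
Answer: -2667/3809 ≈ -0.70018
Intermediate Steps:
W = -889/3809 ≈ -0.23339
p(-2, 5)*W = (-2 + 5)*(-889/3809) = 3*(-889/3809) = -2667/3809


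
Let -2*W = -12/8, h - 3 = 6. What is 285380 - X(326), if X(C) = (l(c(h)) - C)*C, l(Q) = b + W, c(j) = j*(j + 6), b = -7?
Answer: 787387/2 ≈ 3.9369e+5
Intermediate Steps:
h = 9 (h = 3 + 6 = 9)
W = ¾ (W = -(-6)/8 = -½*(-3/2) = ¾ ≈ 0.75000)
c(j) = j*(6 + j)
l(Q) = -25/4 (l(Q) = -7 + ¾ = -25/4)
X(C) = C*(-25/4 - C) (X(C) = (-25/4 - C)*C = C*(-25/4 - C))
285380 - X(326) = 285380 - (-1)*326*(25 + 4*326)/4 = 285380 - (-1)*326*(25 + 1304)/4 = 285380 - (-1)*326*1329/4 = 285380 - 1*(-216627/2) = 285380 + 216627/2 = 787387/2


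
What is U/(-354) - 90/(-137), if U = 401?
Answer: -23077/48498 ≈ -0.47583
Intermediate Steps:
U/(-354) - 90/(-137) = 401/(-354) - 90/(-137) = 401*(-1/354) - 90*(-1/137) = -401/354 + 90/137 = -23077/48498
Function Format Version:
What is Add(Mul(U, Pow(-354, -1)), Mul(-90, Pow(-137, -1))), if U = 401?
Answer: Rational(-23077, 48498) ≈ -0.47583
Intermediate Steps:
Add(Mul(U, Pow(-354, -1)), Mul(-90, Pow(-137, -1))) = Add(Mul(401, Pow(-354, -1)), Mul(-90, Pow(-137, -1))) = Add(Mul(401, Rational(-1, 354)), Mul(-90, Rational(-1, 137))) = Add(Rational(-401, 354), Rational(90, 137)) = Rational(-23077, 48498)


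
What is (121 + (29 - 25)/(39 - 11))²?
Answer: 719104/49 ≈ 14676.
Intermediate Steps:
(121 + (29 - 25)/(39 - 11))² = (121 + 4/28)² = (121 + 4*(1/28))² = (121 + ⅐)² = (848/7)² = 719104/49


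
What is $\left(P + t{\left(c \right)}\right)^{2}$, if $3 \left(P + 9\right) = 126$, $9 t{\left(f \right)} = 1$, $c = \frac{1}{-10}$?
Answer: $\frac{88804}{81} \approx 1096.3$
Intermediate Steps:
$c = - \frac{1}{10} \approx -0.1$
$t{\left(f \right)} = \frac{1}{9}$ ($t{\left(f \right)} = \frac{1}{9} \cdot 1 = \frac{1}{9}$)
$P = 33$ ($P = -9 + \frac{1}{3} \cdot 126 = -9 + 42 = 33$)
$\left(P + t{\left(c \right)}\right)^{2} = \left(33 + \frac{1}{9}\right)^{2} = \left(\frac{298}{9}\right)^{2} = \frac{88804}{81}$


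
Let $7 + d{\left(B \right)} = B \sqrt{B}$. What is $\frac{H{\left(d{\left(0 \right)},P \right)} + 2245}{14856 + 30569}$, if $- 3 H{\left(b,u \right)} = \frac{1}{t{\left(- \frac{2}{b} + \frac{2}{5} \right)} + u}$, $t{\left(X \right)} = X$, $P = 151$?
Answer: $\frac{7151216}{144696795} \approx 0.049422$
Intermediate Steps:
$d{\left(B \right)} = -7 + B^{\frac{3}{2}}$ ($d{\left(B \right)} = -7 + B \sqrt{B} = -7 + B^{\frac{3}{2}}$)
$H{\left(b,u \right)} = - \frac{1}{3 \left(\frac{2}{5} + u - \frac{2}{b}\right)}$ ($H{\left(b,u \right)} = - \frac{1}{3 \left(\left(- \frac{2}{b} + \frac{2}{5}\right) + u\right)} = - \frac{1}{3 \left(\left(\frac{2}{5} - \frac{2}{b}\right) + u\right)} = - \frac{1}{3 \left(\frac{2}{5} + u - \frac{2}{b}\right)}$)
$\frac{H{\left(d{\left(0 \right)},P \right)} + 2245}{14856 + 30569} = \frac{- \frac{5 \left(-7 + 0^{\frac{3}{2}}\right)}{-30 + 6 \left(-7 + 0^{\frac{3}{2}}\right) + 15 \left(-7 + 0^{\frac{3}{2}}\right) 151} + 2245}{14856 + 30569} = \frac{- \frac{5 \left(-7 + 0\right)}{-30 + 6 \left(-7 + 0\right) + 15 \left(-7 + 0\right) 151} + 2245}{45425} = \left(\left(-5\right) \left(-7\right) \frac{1}{-30 + 6 \left(-7\right) + 15 \left(-7\right) 151} + 2245\right) \frac{1}{45425} = \left(\left(-5\right) \left(-7\right) \frac{1}{-30 - 42 - 15855} + 2245\right) \frac{1}{45425} = \left(\left(-5\right) \left(-7\right) \frac{1}{-15927} + 2245\right) \frac{1}{45425} = \left(\left(-5\right) \left(-7\right) \left(- \frac{1}{15927}\right) + 2245\right) \frac{1}{45425} = \left(- \frac{35}{15927} + 2245\right) \frac{1}{45425} = \frac{35756080}{15927} \cdot \frac{1}{45425} = \frac{7151216}{144696795}$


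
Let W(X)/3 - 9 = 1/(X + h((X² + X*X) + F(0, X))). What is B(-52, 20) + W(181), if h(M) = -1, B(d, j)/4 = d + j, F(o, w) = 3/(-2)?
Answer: -6059/60 ≈ -100.98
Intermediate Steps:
F(o, w) = -3/2 (F(o, w) = 3*(-½) = -3/2)
B(d, j) = 4*d + 4*j (B(d, j) = 4*(d + j) = 4*d + 4*j)
W(X) = 27 + 3/(-1 + X) (W(X) = 27 + 3/(X - 1) = 27 + 3/(-1 + X))
B(-52, 20) + W(181) = (4*(-52) + 4*20) + 3*(-8 + 9*181)/(-1 + 181) = (-208 + 80) + 3*(-8 + 1629)/180 = -128 + 3*(1/180)*1621 = -128 + 1621/60 = -6059/60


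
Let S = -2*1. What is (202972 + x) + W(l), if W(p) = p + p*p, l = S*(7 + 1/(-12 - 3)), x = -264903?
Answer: -13894331/225 ≈ -61753.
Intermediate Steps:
S = -2
l = -208/15 (l = -2*(7 + 1/(-12 - 3)) = -2*(7 + 1/(-15)) = -2*(7 - 1/15) = -2*104/15 = -208/15 ≈ -13.867)
W(p) = p + p²
(202972 + x) + W(l) = (202972 - 264903) - 208*(1 - 208/15)/15 = -61931 - 208/15*(-193/15) = -61931 + 40144/225 = -13894331/225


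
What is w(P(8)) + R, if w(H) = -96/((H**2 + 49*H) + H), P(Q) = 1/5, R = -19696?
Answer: -4946096/251 ≈ -19706.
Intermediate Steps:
P(Q) = 1/5
w(H) = -96/(H**2 + 50*H)
w(P(8)) + R = -96/(1/5*(50 + 1/5)) - 19696 = -96*5/251/5 - 19696 = -96*5*5/251 - 19696 = -2400/251 - 19696 = -4946096/251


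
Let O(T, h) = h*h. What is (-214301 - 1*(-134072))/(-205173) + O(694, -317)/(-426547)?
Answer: 266741366/1715998581 ≈ 0.15544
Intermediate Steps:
O(T, h) = h²
(-214301 - 1*(-134072))/(-205173) + O(694, -317)/(-426547) = (-214301 - 1*(-134072))/(-205173) + (-317)²/(-426547) = (-214301 + 134072)*(-1/205173) + 100489*(-1/426547) = -80229*(-1/205173) - 100489/426547 = 26743/68391 - 100489/426547 = 266741366/1715998581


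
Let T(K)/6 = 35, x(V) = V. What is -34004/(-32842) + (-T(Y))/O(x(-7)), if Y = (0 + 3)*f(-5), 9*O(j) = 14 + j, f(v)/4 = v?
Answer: -4416668/16421 ≈ -268.96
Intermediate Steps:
f(v) = 4*v
O(j) = 14/9 + j/9 (O(j) = (14 + j)/9 = 14/9 + j/9)
Y = -60 (Y = (0 + 3)*(4*(-5)) = 3*(-20) = -60)
T(K) = 210 (T(K) = 6*35 = 210)
-34004/(-32842) + (-T(Y))/O(x(-7)) = -34004/(-32842) + (-1*210)/(14/9 + (1/9)*(-7)) = -34004*(-1/32842) - 210/(14/9 - 7/9) = 17002/16421 - 210/7/9 = 17002/16421 - 210*9/7 = 17002/16421 - 270 = -4416668/16421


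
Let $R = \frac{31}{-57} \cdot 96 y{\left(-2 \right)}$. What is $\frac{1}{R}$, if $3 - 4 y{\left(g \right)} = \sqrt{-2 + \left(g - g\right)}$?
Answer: $- \frac{57}{2728} - \frac{19 i \sqrt{2}}{2728} \approx -0.020894 - 0.0098497 i$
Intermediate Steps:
$y{\left(g \right)} = \frac{3}{4} - \frac{i \sqrt{2}}{4}$ ($y{\left(g \right)} = \frac{3}{4} - \frac{\sqrt{-2 + \left(g - g\right)}}{4} = \frac{3}{4} - \frac{\sqrt{-2 + 0}}{4} = \frac{3}{4} - \frac{\sqrt{-2}}{4} = \frac{3}{4} - \frac{i \sqrt{2}}{4}$)
$R = - \frac{744}{19} + \frac{248 i \sqrt{2}}{19}$ ($R = \frac{31}{-57} \cdot 96 \left(\frac{3}{4} - \frac{i \sqrt{2}}{4}\right) = 31 \left(- \frac{1}{57}\right) 96 \left(\frac{3}{4} - \frac{i \sqrt{2}}{4}\right) = \left(- \frac{31}{57}\right) 96 \left(\frac{3}{4} - \frac{i \sqrt{2}}{4}\right) = - \frac{992 \left(\frac{3}{4} - \frac{i \sqrt{2}}{4}\right)}{19} = - \frac{744}{19} + \frac{248 i \sqrt{2}}{19} \approx -39.158 + 18.459 i$)
$\frac{1}{R} = \frac{1}{- \frac{744}{19} + \frac{248 i \sqrt{2}}{19}}$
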